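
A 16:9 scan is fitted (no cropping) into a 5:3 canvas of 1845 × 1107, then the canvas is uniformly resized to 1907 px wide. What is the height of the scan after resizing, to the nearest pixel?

1073 px

Fitted into 1845×1107, the scan spans the width; its height is 1845 × 9/16 ≈ 1037.81 px.
Resizing to 1907 px wide multiplies everything by 1.0336: 1037.81 → 1072.69 px.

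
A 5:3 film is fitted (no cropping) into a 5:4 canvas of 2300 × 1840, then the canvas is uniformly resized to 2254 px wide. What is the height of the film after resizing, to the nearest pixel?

At 2300×1840 the film is width-limited, so height = 2300 × 3/5 ≈ 1380.00 px.
Scaling 2300 → 2254 is ×0.9800, so the height becomes 1380.00 × 0.9800 ≈ 1352.40 px.

1352 px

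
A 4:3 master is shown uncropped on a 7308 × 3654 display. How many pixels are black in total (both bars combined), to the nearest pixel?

Since 1.333 < 2.000, the master is height-limited.
The master is 3654 × 4/3 ≈ 4872.0000 px wide.
7308 − 4872.0000 = 2436.0000 px of bars.
Bar area = 2436.0000 × 3654 ≈ 8901144 px.

8901144 pixels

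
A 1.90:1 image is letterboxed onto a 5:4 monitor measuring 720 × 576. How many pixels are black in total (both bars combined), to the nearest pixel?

Since 1.900 > 1.250, the image is width-limited.
That makes the image 378.9474 px tall (720 / 1.900).
Black = 576 − 378.9474 = 197.0526 px.
Across the 720-px span: 197.0526 × 720 ≈ 141878 px.

141878 pixels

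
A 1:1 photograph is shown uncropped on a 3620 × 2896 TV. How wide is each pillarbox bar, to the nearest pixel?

362 px

1:1 (1.000) < 5:4 (1.250), so the photograph fills the height.
The photograph is 2896 × 1/1 ≈ 2896.00 px wide.
3620 − 2896.00 = 724.00 px of bars (362.00 each).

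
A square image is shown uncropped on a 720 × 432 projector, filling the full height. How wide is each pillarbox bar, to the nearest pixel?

That makes the image 432.00 px wide (432 × 1/1).
Black = 720 − 432.00 = 288.00 px, or 144.00 per bar.

144 px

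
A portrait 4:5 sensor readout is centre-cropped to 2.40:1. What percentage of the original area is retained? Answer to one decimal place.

33.3%

2.40:1 is wider than portrait 4:5, so the crop keeps the full width and trims the height.
Area ratio = (0.800)/(2.400) = 33.33% retained.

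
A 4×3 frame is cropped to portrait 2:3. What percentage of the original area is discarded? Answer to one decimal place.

portrait 2:3 is narrower than 4×3, so the crop keeps the full height and trims the width.
Fraction kept = (0.667)/(1.333) ≈ 50.00%, so 50.00% is lost.

50.0%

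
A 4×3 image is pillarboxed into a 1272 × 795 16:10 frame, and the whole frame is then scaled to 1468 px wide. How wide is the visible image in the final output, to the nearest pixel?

1223 px

At 1272×795 the image is height-limited, so width = 795 × 4/3 ≈ 1060.00 px.
Scaling 1272 → 1468 is ×1.1541, so the width becomes 1060.00 × 1.1541 ≈ 1223.33 px.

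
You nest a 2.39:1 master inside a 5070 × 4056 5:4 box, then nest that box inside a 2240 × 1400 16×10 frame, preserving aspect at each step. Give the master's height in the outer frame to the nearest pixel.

732 px

2.39:1 in 5070×4056: fills the width, so the master is 5070.00 × 2121.34.
5:4 in 2240×1400: fills the height, so the intermediate becomes 1750.00 × 1400.00 — a scale of ×0.3452.
So the master's height is 2121.34 × 0.3452 ≈ 732.22.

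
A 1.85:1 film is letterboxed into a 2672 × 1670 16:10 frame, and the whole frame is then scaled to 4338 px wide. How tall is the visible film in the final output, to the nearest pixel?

At 2672×1670 the film is width-limited, so height = 2672 / 1.850 ≈ 1444.32 px.
Resizing to 4338 px wide multiplies everything by 1.6235: 1444.32 → 2344.86 px.

2345 px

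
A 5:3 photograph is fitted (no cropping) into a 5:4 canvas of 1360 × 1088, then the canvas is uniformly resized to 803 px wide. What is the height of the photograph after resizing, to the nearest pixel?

Fitted into 1360×1088, the photograph spans the width; its height is 1360 × 3/5 ≈ 816.00 px.
The frame scales by 803/1360 = 0.5904; 816.00 × 0.5904 ≈ 481.80 px.

482 px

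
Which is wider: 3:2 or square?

3:2 = 1.5 and square = 1; 1.5 > 1.

3:2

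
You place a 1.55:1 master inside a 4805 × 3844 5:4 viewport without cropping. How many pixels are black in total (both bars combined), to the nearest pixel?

1.55:1 is wider than 5:4, so it spans the full width.
That makes the image 3100.0000 px tall (4805 / 1.550).
Black = 3844 − 3100.0000 = 744.0000 px.
Bar area = 744.0000 × 4805 ≈ 3574920 px.

3574920 pixels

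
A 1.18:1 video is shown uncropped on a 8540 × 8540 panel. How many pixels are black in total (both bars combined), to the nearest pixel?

11125159 pixels

1.18:1 (1.180) > square (1.000), so the video fills the width.
That makes the image 7237.2881 px tall (8540 / 1.180).
Black = 8540 − 7237.2881 = 1302.7119 px.
Bar area = 1302.7119 × 8540 ≈ 11125159 px.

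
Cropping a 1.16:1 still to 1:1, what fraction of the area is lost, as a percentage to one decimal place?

The height stays; only width is cut (since 1:1 is narrower than 1.16:1).
Area ratio = (1.000)/(1.160) = 86.21%; the remaining 13.79% is cropped out.

13.8%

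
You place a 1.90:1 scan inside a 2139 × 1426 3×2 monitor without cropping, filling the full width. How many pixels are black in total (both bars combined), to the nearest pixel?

642150 pixels

That makes the image 1125.7895 px tall (2139 / 1.900).
1426 − 1125.7895 = 300.2105 px of bars.
Bar area = 300.2105 × 2139 ≈ 642150 px.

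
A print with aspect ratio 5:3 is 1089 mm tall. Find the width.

1815 mm

1089 / 3 × 5 = 1815.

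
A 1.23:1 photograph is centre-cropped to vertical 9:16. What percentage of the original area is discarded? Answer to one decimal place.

54.3%

vertical 9:16 is narrower than 1.23:1, so the crop keeps the full height and trims the width.
(0.562)/(1.230) ≈ 0.457 of the area survives, leaving 54.27% discarded.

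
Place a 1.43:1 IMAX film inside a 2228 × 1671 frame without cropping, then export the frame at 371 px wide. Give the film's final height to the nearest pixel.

In the 2228×1671 frame the film fills the width: height = 2228 / 1.430 ≈ 1558.04 px.
Scaling 2228 → 371 is ×0.1665, so the height becomes 1558.04 × 0.1665 ≈ 259.44 px.

259 px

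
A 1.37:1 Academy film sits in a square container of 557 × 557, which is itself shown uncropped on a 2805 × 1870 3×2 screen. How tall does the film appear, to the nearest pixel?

1365 px

1.37:1 Academy in 557×557: fills the width, so the film is 557.00 × 406.57.
Second fit — the square canvas into 2805×1870 spans the height: 1870.00 × 1870.00 (×3.3573 from 557×557).
Applying the same ×3.3573: 406.57 → 1364.96.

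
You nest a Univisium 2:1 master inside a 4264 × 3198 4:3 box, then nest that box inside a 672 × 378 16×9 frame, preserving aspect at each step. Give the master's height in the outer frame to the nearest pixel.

Univisium 2:1 in 4264×3198: fills the width, so the master is 4264.00 × 2132.00.
The 4:3 canvas is height-limited in 672×378, giving 504.00 × 378.00; scale factor 0.1182.
The master scales with it: height 2132.00 × 0.1182 ≈ 252.00.

252 px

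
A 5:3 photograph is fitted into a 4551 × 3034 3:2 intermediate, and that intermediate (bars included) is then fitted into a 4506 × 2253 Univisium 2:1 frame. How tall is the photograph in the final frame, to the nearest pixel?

First fit — 5:3 into 4551×3034 spans the width: 4551.00 × 2730.60.
3:2 in 4506×2253: fills the height, so the intermediate becomes 3379.50 × 2253.00 — a scale of ×0.7426.
Applying the same ×0.7426: 2730.60 → 2027.70.

2028 px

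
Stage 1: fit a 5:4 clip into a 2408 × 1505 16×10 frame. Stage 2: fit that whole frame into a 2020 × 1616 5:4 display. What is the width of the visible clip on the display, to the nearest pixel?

1578 px

First fit — 5:4 into 2408×1505 spans the height: 1881.25 × 1505.00.
16×10 in 2020×1616: fills the width, so the intermediate becomes 2020.00 × 1262.50 — a scale of ×0.8389.
Applying the same ×0.8389: 1881.25 → 1578.12.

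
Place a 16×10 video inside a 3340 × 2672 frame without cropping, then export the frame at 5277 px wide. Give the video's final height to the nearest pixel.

Fitted into 3340×2672, the video spans the width; its height is 3340 × 10/16 ≈ 2087.50 px.
The frame scales by 5277/3340 = 1.5799; 2087.50 × 1.5799 ≈ 3298.12 px.

3298 px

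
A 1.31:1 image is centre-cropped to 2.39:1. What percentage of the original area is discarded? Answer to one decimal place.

45.2%

2.39:1 is wider than 1.31:1, so the crop keeps the full width and trims the height.
(1.310)/(2.390) ≈ 0.548 of the area survives, leaving 45.19% discarded.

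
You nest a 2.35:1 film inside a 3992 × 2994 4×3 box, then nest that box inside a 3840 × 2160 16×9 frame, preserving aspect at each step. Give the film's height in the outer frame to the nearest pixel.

2.35:1 in 3992×2994: fills the width, so the film is 3992.00 × 1698.72.
4×3 in 3840×2160: fills the height, so the intermediate becomes 2880.00 × 2160.00 — a scale of ×0.7214.
Applying the same ×0.7214: 1698.72 → 1225.53.

1226 px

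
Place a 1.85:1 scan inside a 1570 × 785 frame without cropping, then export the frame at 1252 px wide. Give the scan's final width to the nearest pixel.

1158 px

In the 1570×785 frame the scan fills the height: width = 785 × 1.850 ≈ 1452.25 px.
The frame scales by 1252/1570 = 0.7975; 1452.25 × 0.7975 ≈ 1158.10 px.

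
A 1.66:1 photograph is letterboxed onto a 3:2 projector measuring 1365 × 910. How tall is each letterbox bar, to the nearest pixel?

Since 1.660 > 1.500, the photograph is width-limited.
The photograph is 1365 / 1.660 ≈ 822.29 px tall.
Leftover height: 910 − 822.29 = 87.71 px → 43.86 each side.

44 px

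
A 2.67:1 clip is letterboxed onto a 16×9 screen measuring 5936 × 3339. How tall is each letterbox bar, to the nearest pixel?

2.67:1 is wider than 16×9, so it spans the full width.
That makes the image 2223.22 px tall (5936 / 2.670).
Black = 3339 − 2223.22 = 1115.78 px, or 557.89 per bar.

558 px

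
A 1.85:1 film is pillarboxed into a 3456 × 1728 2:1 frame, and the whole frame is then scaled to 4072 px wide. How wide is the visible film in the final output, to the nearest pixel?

At 3456×1728 the film is height-limited, so width = 1728 × 1.850 ≈ 3196.80 px.
The frame scales by 4072/3456 = 1.1782; 3196.80 × 1.1782 ≈ 3766.60 px.

3767 px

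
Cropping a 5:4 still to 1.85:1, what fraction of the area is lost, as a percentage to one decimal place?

32.4%

The width stays; only height is cut (since 1.85:1 is wider than 5:4).
Area ratio = (1.250)/(1.850) = 67.57%; the remaining 32.43% is cropped out.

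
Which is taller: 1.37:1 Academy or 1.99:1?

1.37:1 Academy

1.37 and 1.99; 1.99 > 1.37. The smaller width-to-height ratio is the taller frame.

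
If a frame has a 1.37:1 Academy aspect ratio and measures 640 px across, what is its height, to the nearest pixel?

Height = 640 / 1.370 = 467.15.

467 px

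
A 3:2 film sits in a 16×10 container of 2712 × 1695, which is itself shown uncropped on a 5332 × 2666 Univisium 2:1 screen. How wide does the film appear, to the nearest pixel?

First fit — 3:2 into 2712×1695 spans the height: 2542.50 × 1695.00.
Second fit — the 16×10 canvas into 5332×2666 spans the height: 4265.60 × 2666.00 (×1.5729 from 2712×1695).
Applying the same ×1.5729: 2542.50 → 3999.00.

3999 px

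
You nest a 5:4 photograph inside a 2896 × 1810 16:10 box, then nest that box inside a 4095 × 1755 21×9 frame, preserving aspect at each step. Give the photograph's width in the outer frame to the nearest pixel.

2194 px

Inside the 2896×1810 canvas the photograph is height-limited at 2262.50 × 1810.00.
16:10 in 4095×1755: fills the height, so the intermediate becomes 2808.00 × 1755.00 — a scale of ×0.9696.
So the photograph's width is 2262.50 × 0.9696 ≈ 2193.75.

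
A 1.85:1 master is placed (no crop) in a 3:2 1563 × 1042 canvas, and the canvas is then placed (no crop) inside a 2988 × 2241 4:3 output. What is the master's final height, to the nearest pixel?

1615 px

Inside the 1563×1042 canvas the master is width-limited at 1563.00 × 844.86.
3:2 in 2988×2241: fills the width, so the intermediate becomes 2988.00 × 1992.00 — a scale of ×1.9117.
The master scales with it: height 844.86 × 1.9117 ≈ 1615.14.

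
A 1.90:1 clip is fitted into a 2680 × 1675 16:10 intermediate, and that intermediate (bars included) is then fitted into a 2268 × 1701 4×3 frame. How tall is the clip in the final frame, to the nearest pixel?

1.90:1 in 2680×1675: fills the width, so the clip is 2680.00 × 1410.53.
The 16:10 canvas is width-limited in 2268×1701, giving 2268.00 × 1417.50; scale factor 0.8463.
So the clip's height is 1410.53 × 0.8463 ≈ 1193.68.

1194 px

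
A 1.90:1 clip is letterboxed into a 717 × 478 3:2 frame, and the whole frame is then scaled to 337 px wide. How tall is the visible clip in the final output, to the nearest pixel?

177 px

In the 717×478 frame the clip fills the width: height = 717 / 1.900 ≈ 377.37 px.
Resizing to 337 px wide multiplies everything by 0.4700: 377.37 → 177.37 px.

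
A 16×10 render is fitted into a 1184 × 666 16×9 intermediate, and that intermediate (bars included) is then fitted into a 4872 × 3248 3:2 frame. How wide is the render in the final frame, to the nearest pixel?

16×10 in 1184×666: fills the height, so the render is 1065.60 × 666.00.
16×9 in 4872×3248: fills the width, so the intermediate becomes 4872.00 × 2740.50 — a scale of ×4.1149.
Applying the same ×4.1149: 1065.60 → 4384.80.

4385 px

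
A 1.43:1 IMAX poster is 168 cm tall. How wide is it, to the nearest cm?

168 × 1.430 = 240.24.

240 cm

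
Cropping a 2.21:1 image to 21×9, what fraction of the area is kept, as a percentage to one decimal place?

94.7%

Going from 2.21:1 to 21×9 means cutting height while keeping width.
(2.210)/(2.333) ≈ 0.947 of the area survives.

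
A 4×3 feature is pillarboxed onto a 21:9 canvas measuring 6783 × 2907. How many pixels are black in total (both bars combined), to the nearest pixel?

8450649 pixels

Since 1.333 < 2.333, the feature is height-limited.
Content width = 2907 × 4/3 ≈ 3876.0000 px.
Black = 6783 − 3876.0000 = 2907.0000 px.
Bar area = 2907.0000 × 2907 ≈ 8450649 px.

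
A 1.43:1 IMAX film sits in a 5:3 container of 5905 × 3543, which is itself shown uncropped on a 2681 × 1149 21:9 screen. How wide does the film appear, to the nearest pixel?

Inside the 5905×3543 canvas the film is height-limited at 5066.49 × 3543.00.
5:3 in 2681×1149: fills the height, so the intermediate becomes 1915.00 × 1149.00 — a scale of ×0.3243.
The film scales with it: width 5066.49 × 0.3243 ≈ 1643.07.

1643 px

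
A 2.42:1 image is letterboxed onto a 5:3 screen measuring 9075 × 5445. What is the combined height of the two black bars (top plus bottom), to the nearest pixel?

1695 px

2.42:1 is wider than 5:3, so it spans the full width.
Content height = 9075 / 2.420 ≈ 3750.00 px.
Leftover height: 5445 − 3750.00 = 1695.00 px.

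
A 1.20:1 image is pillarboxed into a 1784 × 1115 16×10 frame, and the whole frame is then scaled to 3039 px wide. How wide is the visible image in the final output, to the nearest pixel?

At 1784×1115 the image is height-limited, so width = 1115 × 1.200 ≈ 1338.00 px.
Scaling 1784 → 3039 is ×1.7035, so the width becomes 1338.00 × 1.7035 ≈ 2279.25 px.

2279 px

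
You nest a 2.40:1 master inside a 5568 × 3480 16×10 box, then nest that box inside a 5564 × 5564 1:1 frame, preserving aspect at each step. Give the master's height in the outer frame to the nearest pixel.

2.40:1 in 5568×3480: fills the width, so the master is 5568.00 × 2320.00.
16×10 in 5564×5564: fills the width, so the intermediate becomes 5564.00 × 3477.50 — a scale of ×0.9993.
So the master's height is 2320.00 × 0.9993 ≈ 2318.33.

2318 px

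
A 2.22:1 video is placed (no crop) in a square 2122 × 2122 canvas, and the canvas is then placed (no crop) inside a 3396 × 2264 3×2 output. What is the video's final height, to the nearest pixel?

1020 px

Inside the 2122×2122 canvas the video is width-limited at 2122.00 × 955.86.
Second fit — the square canvas into 3396×2264 spans the height: 2264.00 × 2264.00 (×1.0669 from 2122×2122).
So the video's height is 955.86 × 1.0669 ≈ 1019.82.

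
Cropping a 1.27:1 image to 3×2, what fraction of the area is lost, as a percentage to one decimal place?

3×2 is wider than 1.27:1, so the crop keeps the full width and trims the height.
Area ratio = (1.270)/(1.500) = 84.67%; the remaining 15.33% is cropped out.

15.3%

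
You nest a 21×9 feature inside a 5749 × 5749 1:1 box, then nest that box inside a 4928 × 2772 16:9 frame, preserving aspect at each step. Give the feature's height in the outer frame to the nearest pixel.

First fit — 21×9 into 5749×5749 spans the width: 5749.00 × 2463.86.
1:1 in 4928×2772: fills the height, so the intermediate becomes 2772.00 × 2772.00 — a scale of ×0.4822.
So the feature's height is 2463.86 × 0.4822 ≈ 1188.00.

1188 px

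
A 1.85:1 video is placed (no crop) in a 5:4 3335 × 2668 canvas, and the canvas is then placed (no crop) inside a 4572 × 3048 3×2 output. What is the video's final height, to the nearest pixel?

2059 px

First fit — 1.85:1 into 3335×2668 spans the width: 3335.00 × 1802.70.
Second fit — the 5:4 canvas into 4572×3048 spans the height: 3810.00 × 3048.00 (×1.1424 from 3335×2668).
The video scales with it: height 1802.70 × 1.1424 ≈ 2059.46.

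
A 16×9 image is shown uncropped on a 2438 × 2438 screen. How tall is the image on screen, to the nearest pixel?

16×9 is wider than square, so it spans the full width.
That makes the image 1371.38 px tall (2438 × 9/16).

1371 px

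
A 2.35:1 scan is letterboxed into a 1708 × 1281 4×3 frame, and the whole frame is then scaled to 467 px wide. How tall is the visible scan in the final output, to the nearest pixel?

Fitted into 1708×1281, the scan spans the width; its height is 1708 / 2.350 ≈ 726.81 px.
Scaling 1708 → 467 is ×0.2734, so the height becomes 726.81 × 0.2734 ≈ 198.72 px.

199 px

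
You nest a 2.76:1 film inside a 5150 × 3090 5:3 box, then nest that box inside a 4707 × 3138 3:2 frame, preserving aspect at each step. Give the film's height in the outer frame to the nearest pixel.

Inside the 5150×3090 canvas the film is width-limited at 5150.00 × 1865.94.
5:3 in 4707×3138: fills the width, so the intermediate becomes 4707.00 × 2824.20 — a scale of ×0.9140.
The film scales with it: height 1865.94 × 0.9140 ≈ 1705.43.

1705 px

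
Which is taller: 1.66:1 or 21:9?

1.66 and 21:9 = 2.333; 2.333 > 1.66. The smaller width-to-height ratio is the taller frame.

1.66:1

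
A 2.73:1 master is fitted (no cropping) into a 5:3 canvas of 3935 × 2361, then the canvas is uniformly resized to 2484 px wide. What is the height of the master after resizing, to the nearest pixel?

910 px

In the 3935×2361 frame the master fills the width: height = 3935 / 2.730 ≈ 1441.39 px.
The frame scales by 2484/3935 = 0.6313; 1441.39 × 0.6313 ≈ 909.89 px.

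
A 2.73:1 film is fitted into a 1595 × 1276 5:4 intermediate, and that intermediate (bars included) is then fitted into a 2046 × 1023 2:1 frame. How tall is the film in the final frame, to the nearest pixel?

468 px

2.73:1 in 1595×1276: fills the width, so the film is 1595.00 × 584.25.
5:4 in 2046×1023: fills the height, so the intermediate becomes 1278.75 × 1023.00 — a scale of ×0.8017.
So the film's height is 584.25 × 0.8017 ≈ 468.41.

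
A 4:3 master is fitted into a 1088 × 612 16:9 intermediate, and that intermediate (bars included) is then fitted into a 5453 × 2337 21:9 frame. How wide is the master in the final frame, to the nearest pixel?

3116 px

First fit — 4:3 into 1088×612 spans the height: 816.00 × 612.00.
The 16:9 canvas is height-limited in 5453×2337, giving 4154.67 × 2337.00; scale factor 3.8186.
The master scales with it: width 816.00 × 3.8186 ≈ 3116.00.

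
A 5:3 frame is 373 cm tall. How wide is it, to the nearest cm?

At 5:3, 373 / 3 × 5 ≈ 621.67.

622 cm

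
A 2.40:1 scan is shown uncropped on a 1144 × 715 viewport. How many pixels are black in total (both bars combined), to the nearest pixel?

2.40:1 is wider than 16×10, so it spans the full width.
That makes the image 476.6667 px tall (1144 / 2.400).
Black = 715 − 476.6667 = 238.3333 px.
Bar area = 238.3333 × 1144 ≈ 272653 px.

272653 pixels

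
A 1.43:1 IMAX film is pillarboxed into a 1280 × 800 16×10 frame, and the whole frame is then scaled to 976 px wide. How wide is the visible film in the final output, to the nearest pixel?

872 px

At 1280×800 the film is height-limited, so width = 800 × 1.430 ≈ 1144.00 px.
The frame scales by 976/1280 = 0.7625; 1144.00 × 0.7625 ≈ 872.30 px.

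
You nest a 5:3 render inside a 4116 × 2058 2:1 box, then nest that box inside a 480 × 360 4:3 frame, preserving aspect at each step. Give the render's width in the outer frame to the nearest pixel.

First fit — 5:3 into 4116×2058 spans the height: 3430.00 × 2058.00.
The 2:1 canvas is width-limited in 480×360, giving 480.00 × 240.00; scale factor 0.1166.
So the render's width is 3430.00 × 0.1166 ≈ 400.00.

400 px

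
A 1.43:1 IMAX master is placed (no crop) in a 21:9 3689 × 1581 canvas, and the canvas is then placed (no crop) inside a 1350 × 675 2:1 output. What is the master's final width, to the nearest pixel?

1.43:1 IMAX in 3689×1581: fills the height, so the master is 2260.83 × 1581.00.
The 21:9 canvas is width-limited in 1350×675, giving 1350.00 × 578.57; scale factor 0.3660.
The master scales with it: width 2260.83 × 0.3660 ≈ 827.36.

827 px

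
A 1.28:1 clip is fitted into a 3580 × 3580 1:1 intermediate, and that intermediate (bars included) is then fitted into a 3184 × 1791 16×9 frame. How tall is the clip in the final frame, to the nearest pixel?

1399 px

Inside the 3580×3580 canvas the clip is width-limited at 3580.00 × 2796.88.
1:1 in 3184×1791: fills the height, so the intermediate becomes 1791.00 × 1791.00 — a scale of ×0.5003.
Applying the same ×0.5003: 2796.88 → 1399.22.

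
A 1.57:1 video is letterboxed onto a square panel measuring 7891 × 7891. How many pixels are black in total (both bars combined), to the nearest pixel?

22606810 pixels

Since 1.570 > 1.000, the video is width-limited.
Content height = 7891 / 1.570 ≈ 5026.1146 px.
Black = 7891 − 5026.1146 = 2864.8854 px.
Across the 7891-px span: 2864.8854 × 7891 ≈ 22606810 px.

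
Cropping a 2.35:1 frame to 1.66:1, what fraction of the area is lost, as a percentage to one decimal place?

Going from 2.35:1 to 1.66:1 means cutting width while keeping height.
Fraction kept = (1.660)/(2.350) ≈ 70.64%, so 29.36% is lost.

29.4%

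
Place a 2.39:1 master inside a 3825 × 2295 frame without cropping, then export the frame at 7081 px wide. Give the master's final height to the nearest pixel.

At 3825×2295 the master is width-limited, so height = 3825 / 2.390 ≈ 1600.42 px.
Scaling 3825 → 7081 is ×1.8512, so the height becomes 1600.42 × 1.8512 ≈ 2962.76 px.

2963 px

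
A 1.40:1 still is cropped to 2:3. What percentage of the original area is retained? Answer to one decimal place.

The height stays; only width is cut (since 2:3 is narrower than 1.40:1).
Fraction kept = (0.667)/(1.400) ≈ 47.62%.

47.6%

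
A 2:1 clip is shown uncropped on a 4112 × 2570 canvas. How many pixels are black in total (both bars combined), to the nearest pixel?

2:1 is wider than 16×10, so it spans the full width.
That makes the image 2056.0000 px tall (4112 × 1/2).
Black = 2570 − 2056.0000 = 514.0000 px.
That's 514.0000 × 4112 ≈ 2113568 black pixels.

2113568 pixels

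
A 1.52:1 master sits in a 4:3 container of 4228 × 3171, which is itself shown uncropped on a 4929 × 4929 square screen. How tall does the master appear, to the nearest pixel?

1.52:1 in 4228×3171: fills the width, so the master is 4228.00 × 2781.58.
Second fit — the 4:3 canvas into 4929×4929 spans the width: 4929.00 × 3696.75 (×1.1658 from 4228×3171).
The master scales with it: height 2781.58 × 1.1658 ≈ 3242.76.

3243 px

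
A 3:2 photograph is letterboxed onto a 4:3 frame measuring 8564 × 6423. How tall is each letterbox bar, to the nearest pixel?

357 px

Since 1.500 > 1.333, the photograph is width-limited.
That makes the image 5709.33 px tall (8564 × 2/3).
Black = 6423 − 5709.33 = 713.67 px, or 356.83 per bar.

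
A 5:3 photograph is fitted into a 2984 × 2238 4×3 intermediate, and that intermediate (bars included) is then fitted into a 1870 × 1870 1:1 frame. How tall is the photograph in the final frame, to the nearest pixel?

First fit — 5:3 into 2984×2238 spans the width: 2984.00 × 1790.40.
4×3 in 1870×1870: fills the width, so the intermediate becomes 1870.00 × 1402.50 — a scale of ×0.6267.
The photograph scales with it: height 1790.40 × 0.6267 ≈ 1122.00.

1122 px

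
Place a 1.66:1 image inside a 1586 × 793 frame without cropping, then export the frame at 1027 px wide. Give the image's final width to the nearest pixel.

In the 1586×793 frame the image fills the height: width = 793 × 1.660 ≈ 1316.38 px.
The frame scales by 1027/1586 = 0.6475; 1316.38 × 0.6475 ≈ 852.41 px.

852 px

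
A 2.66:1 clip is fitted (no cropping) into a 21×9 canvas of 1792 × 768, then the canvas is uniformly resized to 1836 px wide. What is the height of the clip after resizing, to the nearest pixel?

690 px

Fitted into 1792×768, the clip spans the width; its height is 1792 / 2.660 ≈ 673.68 px.
Resizing to 1836 px wide multiplies everything by 1.0246: 673.68 → 690.23 px.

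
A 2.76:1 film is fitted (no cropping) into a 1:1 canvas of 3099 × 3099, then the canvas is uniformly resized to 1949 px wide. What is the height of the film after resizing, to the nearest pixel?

At 3099×3099 the film is width-limited, so height = 3099 / 2.760 ≈ 1122.83 px.
Scaling 3099 → 1949 is ×0.6289, so the height becomes 1122.83 × 0.6289 ≈ 706.16 px.

706 px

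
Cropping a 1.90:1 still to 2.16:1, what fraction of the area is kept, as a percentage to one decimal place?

2.16:1 is wider than 1.90:1, so the crop keeps the full width and trims the height.
(1.900)/(2.160) ≈ 0.880 of the area survives.

88.0%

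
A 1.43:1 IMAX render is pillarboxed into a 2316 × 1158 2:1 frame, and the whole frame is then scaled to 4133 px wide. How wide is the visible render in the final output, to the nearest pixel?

At 2316×1158 the render is height-limited, so width = 1158 × 1.430 ≈ 1655.94 px.
Scaling 2316 → 4133 is ×1.7845, so the width becomes 1655.94 × 1.7845 ≈ 2955.09 px.

2955 px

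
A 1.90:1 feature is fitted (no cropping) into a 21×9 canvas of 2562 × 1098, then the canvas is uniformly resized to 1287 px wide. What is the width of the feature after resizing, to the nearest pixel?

1048 px

In the 2562×1098 frame the feature fills the height: width = 1098 × 1.900 ≈ 2086.20 px.
Resizing to 1287 px wide multiplies everything by 0.5023: 2086.20 → 1047.99 px.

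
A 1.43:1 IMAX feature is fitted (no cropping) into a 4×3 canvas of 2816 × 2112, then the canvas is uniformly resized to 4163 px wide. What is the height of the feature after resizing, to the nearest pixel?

At 2816×2112 the feature is width-limited, so height = 2816 / 1.430 ≈ 1969.23 px.
Scaling 2816 → 4163 is ×1.4783, so the height becomes 1969.23 × 1.4783 ≈ 2911.19 px.

2911 px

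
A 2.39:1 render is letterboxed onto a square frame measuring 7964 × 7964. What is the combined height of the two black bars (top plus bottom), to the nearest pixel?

4632 px

Since 2.390 > 1.000, the render is width-limited.
Content height = 7964 / 2.390 ≈ 3332.22 px.
Leftover height: 7964 − 3332.22 = 4631.78 px.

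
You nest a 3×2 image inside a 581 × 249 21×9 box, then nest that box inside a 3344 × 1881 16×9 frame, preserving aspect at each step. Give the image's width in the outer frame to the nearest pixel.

2150 px

3×2 in 581×249: fills the height, so the image is 373.50 × 249.00.
The 21×9 canvas is width-limited in 3344×1881, giving 3344.00 × 1433.14; scale factor 5.7556.
Applying the same ×5.7556: 373.50 → 2149.71.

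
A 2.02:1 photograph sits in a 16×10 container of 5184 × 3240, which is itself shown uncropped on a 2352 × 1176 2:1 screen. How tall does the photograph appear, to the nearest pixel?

Inside the 5184×3240 canvas the photograph is width-limited at 5184.00 × 2566.34.
16×10 in 2352×1176: fills the height, so the intermediate becomes 1881.60 × 1176.00 — a scale of ×0.3630.
The photograph scales with it: height 2566.34 × 0.3630 ≈ 931.49.

931 px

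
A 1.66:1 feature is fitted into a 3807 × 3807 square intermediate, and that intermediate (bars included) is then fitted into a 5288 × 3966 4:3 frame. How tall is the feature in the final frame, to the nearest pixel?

1.66:1 in 3807×3807: fills the width, so the feature is 3807.00 × 2293.37.
The square canvas is height-limited in 5288×3966, giving 3966.00 × 3966.00; scale factor 1.0418.
The feature scales with it: height 2293.37 × 1.0418 ≈ 2389.16.

2389 px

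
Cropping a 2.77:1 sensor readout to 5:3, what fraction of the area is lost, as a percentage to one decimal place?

5:3 is narrower than 2.77:1, so the crop keeps the full height and trims the width.
Fraction kept = (1.667)/(2.770) ≈ 60.17%, so 39.83% is lost.

39.8%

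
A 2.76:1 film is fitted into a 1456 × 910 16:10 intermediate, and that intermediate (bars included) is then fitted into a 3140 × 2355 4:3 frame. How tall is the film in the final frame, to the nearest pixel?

1138 px

First fit — 2.76:1 into 1456×910 spans the width: 1456.00 × 527.54.
Second fit — the 16:10 canvas into 3140×2355 spans the width: 3140.00 × 1962.50 (×2.1566 from 1456×910).
So the film's height is 527.54 × 2.1566 ≈ 1137.68.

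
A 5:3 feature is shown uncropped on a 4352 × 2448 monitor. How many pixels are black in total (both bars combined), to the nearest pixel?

665856 pixels

5:3 is narrower than 16×9, so it spans the full height.
The feature is 2448 × 5/3 ≈ 4080.0000 px wide.
Black = 4352 − 4080.0000 = 272.0000 px.
Across the 2448-px span: 272.0000 × 2448 ≈ 665856 px.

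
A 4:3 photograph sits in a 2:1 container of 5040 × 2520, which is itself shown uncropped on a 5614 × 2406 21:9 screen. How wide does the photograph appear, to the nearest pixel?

3208 px

Inside the 5040×2520 canvas the photograph is height-limited at 3360.00 × 2520.00.
Second fit — the 2:1 canvas into 5614×2406 spans the height: 4812.00 × 2406.00 (×0.9548 from 5040×2520).
The photograph scales with it: width 3360.00 × 0.9548 ≈ 3208.00.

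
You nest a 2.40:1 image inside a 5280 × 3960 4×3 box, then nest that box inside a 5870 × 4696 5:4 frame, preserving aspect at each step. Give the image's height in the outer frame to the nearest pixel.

2446 px

Inside the 5280×3960 canvas the image is width-limited at 5280.00 × 2200.00.
4×3 in 5870×4696: fills the width, so the intermediate becomes 5870.00 × 4402.50 — a scale of ×1.1117.
Applying the same ×1.1117: 2200.00 → 2445.83.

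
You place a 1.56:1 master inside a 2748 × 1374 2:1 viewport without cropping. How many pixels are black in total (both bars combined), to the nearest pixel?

830665 pixels

1.56:1 (1.560) < 2:1 (2.000), so the master fills the height.
Content width = 1374 × 1.560 ≈ 2143.4400 px.
Black = 2748 − 2143.4400 = 604.5600 px.
Across the 1374-px span: 604.5600 × 1374 ≈ 830665 px.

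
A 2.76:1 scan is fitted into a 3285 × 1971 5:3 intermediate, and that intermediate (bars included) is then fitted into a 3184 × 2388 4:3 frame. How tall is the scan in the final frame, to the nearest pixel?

1154 px

Inside the 3285×1971 canvas the scan is width-limited at 3285.00 × 1190.22.
5:3 in 3184×2388: fills the width, so the intermediate becomes 3184.00 × 1910.40 — a scale of ×0.9693.
Applying the same ×0.9693: 1190.22 → 1153.62.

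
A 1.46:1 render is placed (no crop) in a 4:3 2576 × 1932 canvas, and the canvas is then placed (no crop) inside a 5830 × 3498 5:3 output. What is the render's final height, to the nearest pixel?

3195 px

First fit — 1.46:1 into 2576×1932 spans the width: 2576.00 × 1764.38.
4:3 in 5830×3498: fills the height, so the intermediate becomes 4664.00 × 3498.00 — a scale of ×1.8106.
So the render's height is 1764.38 × 1.8106 ≈ 3194.52.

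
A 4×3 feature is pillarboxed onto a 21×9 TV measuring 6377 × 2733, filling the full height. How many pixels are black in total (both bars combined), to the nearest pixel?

7469289 pixels

The feature is 2733 × 4/3 ≈ 3644.0000 px wide.
Black = 6377 − 3644.0000 = 2733.0000 px.
Bar area = 2733.0000 × 2733 ≈ 7469289 px.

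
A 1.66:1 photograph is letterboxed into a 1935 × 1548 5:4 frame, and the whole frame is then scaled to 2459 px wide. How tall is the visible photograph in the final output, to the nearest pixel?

1481 px

At 1935×1548 the photograph is width-limited, so height = 1935 / 1.660 ≈ 1165.66 px.
Resizing to 2459 px wide multiplies everything by 1.2708: 1165.66 → 1481.33 px.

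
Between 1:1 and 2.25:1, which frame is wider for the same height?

2.25:1

1 and 2.25; 2.25 > 1.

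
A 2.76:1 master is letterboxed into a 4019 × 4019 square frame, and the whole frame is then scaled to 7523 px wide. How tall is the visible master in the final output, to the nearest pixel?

2726 px

At 4019×4019 the master is width-limited, so height = 4019 / 2.760 ≈ 1456.16 px.
Resizing to 7523 px wide multiplies everything by 1.8719: 1456.16 → 2725.72 px.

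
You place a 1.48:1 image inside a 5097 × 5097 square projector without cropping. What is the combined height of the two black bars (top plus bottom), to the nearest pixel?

1653 px

1.48:1 (1.480) > square (1.000), so the image fills the width.
The image is 5097 / 1.480 ≈ 3443.92 px tall.
Leftover height: 5097 − 3443.92 = 1653.08 px.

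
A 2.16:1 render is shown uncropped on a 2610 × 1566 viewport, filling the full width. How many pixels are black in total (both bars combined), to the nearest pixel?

The render is 2610 / 2.160 ≈ 1208.3333 px tall.
1566 − 1208.3333 = 357.6667 px of bars.
Across the 2610-px span: 357.6667 × 2610 ≈ 933510 px.

933510 pixels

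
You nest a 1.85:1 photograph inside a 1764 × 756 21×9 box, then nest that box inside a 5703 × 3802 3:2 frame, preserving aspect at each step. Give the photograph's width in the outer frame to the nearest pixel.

4522 px

Inside the 1764×756 canvas the photograph is height-limited at 1398.60 × 756.00.
Second fit — the 21×9 canvas into 5703×3802 spans the width: 5703.00 × 2444.14 (×3.2330 from 1764×756).
Applying the same ×3.2330: 1398.60 → 4521.66.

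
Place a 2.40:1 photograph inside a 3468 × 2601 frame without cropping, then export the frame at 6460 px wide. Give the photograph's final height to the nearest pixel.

2692 px

Fitted into 3468×2601, the photograph spans the width; its height is 3468 / 2.400 ≈ 1445.00 px.
The frame scales by 6460/3468 = 1.8627; 1445.00 × 1.8627 ≈ 2691.67 px.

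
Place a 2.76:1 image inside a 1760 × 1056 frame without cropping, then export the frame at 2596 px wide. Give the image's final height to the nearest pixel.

Fitted into 1760×1056, the image spans the width; its height is 1760 / 2.760 ≈ 637.68 px.
Scaling 1760 → 2596 is ×1.4750, so the height becomes 637.68 × 1.4750 ≈ 940.58 px.

941 px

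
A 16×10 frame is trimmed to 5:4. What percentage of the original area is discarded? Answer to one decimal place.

Going from 16×10 to 5:4 means cutting width while keeping height.
Fraction kept = (1.250)/(1.600) ≈ 78.12%, so 21.88% is lost.

21.9%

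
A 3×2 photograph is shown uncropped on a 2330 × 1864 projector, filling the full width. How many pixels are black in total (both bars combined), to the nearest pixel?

723853 pixels

Content height = 2330 × 2/3 ≈ 1553.3333 px.
Black = 1864 − 1553.3333 = 310.6667 px.
Bar area = 310.6667 × 2330 ≈ 723853 px.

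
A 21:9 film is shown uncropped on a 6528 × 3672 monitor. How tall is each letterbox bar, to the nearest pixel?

437 px

Since 2.333 > 1.778, the film is width-limited.
The film is 6528 × 9/21 ≈ 2797.71 px tall.
3672 − 2797.71 = 874.29 px of bars (437.14 each).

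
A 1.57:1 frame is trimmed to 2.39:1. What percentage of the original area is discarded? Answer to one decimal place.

34.3%

2.39:1 is wider than 1.57:1, so the crop keeps the full width and trims the height.
Area ratio = (1.570)/(2.390) = 65.69%; the remaining 34.31% is cropped out.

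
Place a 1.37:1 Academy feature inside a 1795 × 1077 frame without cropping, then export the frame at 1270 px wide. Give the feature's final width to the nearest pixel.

1044 px

Fitted into 1795×1077, the feature spans the height; its width is 1077 × 1.370 ≈ 1475.49 px.
Resizing to 1270 px wide multiplies everything by 0.7075: 1475.49 → 1043.94 px.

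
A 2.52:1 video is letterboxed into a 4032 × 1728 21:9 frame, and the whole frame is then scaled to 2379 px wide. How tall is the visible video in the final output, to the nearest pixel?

944 px

In the 4032×1728 frame the video fills the width: height = 4032 / 2.520 ≈ 1600.00 px.
The frame scales by 2379/4032 = 0.5900; 1600.00 × 0.5900 ≈ 944.05 px.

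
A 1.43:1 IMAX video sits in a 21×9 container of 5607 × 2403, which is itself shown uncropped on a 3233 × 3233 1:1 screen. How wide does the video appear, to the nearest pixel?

1981 px

1.43:1 IMAX in 5607×2403: fills the height, so the video is 3436.29 × 2403.00.
Second fit — the 21×9 canvas into 3233×3233 spans the width: 3233.00 × 1385.57 (×0.5766 from 5607×2403).
So the video's width is 3436.29 × 0.5766 ≈ 1981.37.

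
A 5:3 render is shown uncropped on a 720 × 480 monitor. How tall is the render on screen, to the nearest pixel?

5:3 is wider than 3×2, so it spans the full width.
The render is 720 × 3/5 ≈ 432.00 px tall.

432 px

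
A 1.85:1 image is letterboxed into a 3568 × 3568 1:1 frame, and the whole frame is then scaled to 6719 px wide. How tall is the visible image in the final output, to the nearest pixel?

3632 px

At 3568×3568 the image is width-limited, so height = 3568 / 1.850 ≈ 1928.65 px.
The frame scales by 6719/3568 = 1.8831; 1928.65 × 1.8831 ≈ 3631.89 px.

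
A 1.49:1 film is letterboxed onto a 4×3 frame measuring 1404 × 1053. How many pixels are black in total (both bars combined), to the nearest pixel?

1.49:1 is wider than 4×3, so it spans the full width.
That makes the image 942.2819 px tall (1404 / 1.490).
1053 − 942.2819 = 110.7181 px of bars.
Bar area = 110.7181 × 1404 ≈ 155448 px.

155448 pixels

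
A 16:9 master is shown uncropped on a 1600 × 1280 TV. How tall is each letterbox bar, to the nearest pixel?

190 px

16:9 (1.778) > 5:4 (1.250), so the master fills the width.
The master is 1600 × 9/16 ≈ 900.00 px tall.
Leftover height: 1280 − 900.00 = 380.00 px → 190.00 each side.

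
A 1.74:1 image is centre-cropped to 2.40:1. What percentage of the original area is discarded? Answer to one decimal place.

The width stays; only height is cut (since 2.40:1 is wider than 1.74:1).
Fraction kept = (1.740)/(2.400) ≈ 72.50%, so 27.50% is lost.

27.5%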